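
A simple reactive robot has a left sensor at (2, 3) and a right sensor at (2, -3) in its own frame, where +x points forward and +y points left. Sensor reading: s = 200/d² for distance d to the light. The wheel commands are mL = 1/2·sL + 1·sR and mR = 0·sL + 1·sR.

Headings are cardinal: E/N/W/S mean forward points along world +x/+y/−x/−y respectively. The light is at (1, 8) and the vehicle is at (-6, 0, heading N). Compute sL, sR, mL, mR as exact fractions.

left sensor world pos  = (-9, 2); dL² = 136
right sensor world pos = (-3, 2); dR² = 52
sL = 200/136 = 25/17
sR = 200/52 = 50/13
mL = 1/2·sL + 1·sR = 2025/442
mR = 0·sL + 1·sR = 50/13

25/17 50/13 2025/442 50/13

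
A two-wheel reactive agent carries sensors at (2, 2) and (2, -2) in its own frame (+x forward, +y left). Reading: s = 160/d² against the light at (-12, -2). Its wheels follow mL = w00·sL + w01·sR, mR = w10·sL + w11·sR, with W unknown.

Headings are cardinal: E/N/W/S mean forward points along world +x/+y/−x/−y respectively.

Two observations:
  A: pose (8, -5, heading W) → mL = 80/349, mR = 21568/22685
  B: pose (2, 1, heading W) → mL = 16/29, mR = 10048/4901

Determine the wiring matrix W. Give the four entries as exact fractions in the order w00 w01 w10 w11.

1/2 0 1 1

obs A: pose=(8,-5,W) → sL=160/349, sR=32/65, mL=80/349, mR=21568/22685
obs B: pose=(2,1,W) → sL=32/29, sR=160/169, mL=16/29, mR=10048/4901
sensor matrix S = [[160/349, 32/65], [32/29, 160/169]]; det S = -933888/8552245
solve [mL_A; mL_B] = S·[w00; w01] and [mR_A; mR_B] = S·[w10; w11]:
  w00 = 1/2, w01 = 0, w10 = 1, w11 = 1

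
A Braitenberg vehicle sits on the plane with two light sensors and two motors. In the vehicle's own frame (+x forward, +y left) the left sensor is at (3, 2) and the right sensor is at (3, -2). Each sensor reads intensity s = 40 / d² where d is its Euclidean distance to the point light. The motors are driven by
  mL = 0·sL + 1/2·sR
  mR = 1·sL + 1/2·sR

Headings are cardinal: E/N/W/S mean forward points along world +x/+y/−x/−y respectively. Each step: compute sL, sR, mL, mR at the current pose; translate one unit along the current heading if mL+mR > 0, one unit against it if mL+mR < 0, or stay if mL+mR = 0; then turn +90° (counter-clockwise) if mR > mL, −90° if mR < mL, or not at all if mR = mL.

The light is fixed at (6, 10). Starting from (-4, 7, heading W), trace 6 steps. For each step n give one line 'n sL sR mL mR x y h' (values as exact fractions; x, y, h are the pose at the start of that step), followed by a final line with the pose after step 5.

0 20/97 4/17 2/17 534/1649 -4 7 W
1 40/117 8/41 4/41 2108/4797 -5 7 S
2 10/17 2/5 1/5 67/85 -5 6 E
3 8/29 8/13 4/13 220/377 -4 6 N
4 20/97 4/17 2/17 534/1649 -4 7 W
5 40/117 8/41 4/41 2108/4797 -5 7 S
final -5 6 E

n=0: pose=(-4,7,W); sL=20/97, sR=4/17; mL=2/17, mR=534/1649; mL+mR=728/1649 → advance +1; mR−mL=20/97 → turn +1·90°
n=1: pose=(-5,7,S); sL=40/117, sR=8/41; mL=4/41, mR=2108/4797; mL+mR=2576/4797 → advance +1; mR−mL=40/117 → turn +1·90°
n=2: pose=(-5,6,E); sL=10/17, sR=2/5; mL=1/5, mR=67/85; mL+mR=84/85 → advance +1; mR−mL=10/17 → turn +1·90°
n=3: pose=(-4,6,N); sL=8/29, sR=8/13; mL=4/13, mR=220/377; mL+mR=336/377 → advance +1; mR−mL=8/29 → turn +1·90°
n=4: pose=(-4,7,W); sL=20/97, sR=4/17; mL=2/17, mR=534/1649; mL+mR=728/1649 → advance +1; mR−mL=20/97 → turn +1·90°
n=5: pose=(-5,7,S); sL=40/117, sR=8/41; mL=4/41, mR=2108/4797; mL+mR=2576/4797 → advance +1; mR−mL=40/117 → turn +1·90°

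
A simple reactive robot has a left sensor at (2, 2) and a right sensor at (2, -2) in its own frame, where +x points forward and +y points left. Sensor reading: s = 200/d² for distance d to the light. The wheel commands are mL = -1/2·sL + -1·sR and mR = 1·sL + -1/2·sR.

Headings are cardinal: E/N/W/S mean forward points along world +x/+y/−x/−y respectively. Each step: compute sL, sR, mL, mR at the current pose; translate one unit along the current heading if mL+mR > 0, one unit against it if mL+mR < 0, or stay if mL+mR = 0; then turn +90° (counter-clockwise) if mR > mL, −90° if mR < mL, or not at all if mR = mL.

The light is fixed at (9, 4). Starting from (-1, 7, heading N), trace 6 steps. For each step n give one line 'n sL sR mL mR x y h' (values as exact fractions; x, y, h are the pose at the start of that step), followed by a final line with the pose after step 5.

0 200/169 200/89 -42700/15041 900/15041 -1 7 N
1 25/18 5/4 -35/18 55/72 -1 6 W
2 200/49 200/121 -21900/5929 19300/5929 0 6 S
3 100/37 4 -198/37 26/37 0 7 E
4 200/169 200/89 -42700/15041 900/15041 -1 7 N
5 25/18 5/4 -35/18 55/72 -1 6 W
final 0 6 S

n=0: pose=(-1,7,N); sL=200/169, sR=200/89; mL=-42700/15041, mR=900/15041; mL+mR=-41800/15041 → advance -1; mR−mL=43600/15041 → turn +1·90°
n=1: pose=(-1,6,W); sL=25/18, sR=5/4; mL=-35/18, mR=55/72; mL+mR=-85/72 → advance -1; mR−mL=65/24 → turn +1·90°
n=2: pose=(0,6,S); sL=200/49, sR=200/121; mL=-21900/5929, mR=19300/5929; mL+mR=-2600/5929 → advance -1; mR−mL=41200/5929 → turn +1·90°
n=3: pose=(0,7,E); sL=100/37, sR=4; mL=-198/37, mR=26/37; mL+mR=-172/37 → advance -1; mR−mL=224/37 → turn +1·90°
n=4: pose=(-1,7,N); sL=200/169, sR=200/89; mL=-42700/15041, mR=900/15041; mL+mR=-41800/15041 → advance -1; mR−mL=43600/15041 → turn +1·90°
n=5: pose=(-1,6,W); sL=25/18, sR=5/4; mL=-35/18, mR=55/72; mL+mR=-85/72 → advance -1; mR−mL=65/24 → turn +1·90°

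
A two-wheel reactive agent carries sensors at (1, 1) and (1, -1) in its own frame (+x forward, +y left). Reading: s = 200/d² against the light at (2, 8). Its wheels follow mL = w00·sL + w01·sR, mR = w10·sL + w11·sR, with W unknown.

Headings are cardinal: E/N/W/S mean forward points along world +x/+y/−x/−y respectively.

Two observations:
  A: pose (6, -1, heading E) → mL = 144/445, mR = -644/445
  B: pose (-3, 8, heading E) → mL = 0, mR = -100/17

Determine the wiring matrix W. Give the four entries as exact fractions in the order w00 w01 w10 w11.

obs A: pose=(6,-1,E) → sL=200/89, sR=8/5, mL=144/445, mR=-644/445
obs B: pose=(-3,8,E) → sL=200/17, sR=200/17, mL=0, mR=-100/17
sensor matrix S = [[200/89, 8/5], [200/17, 200/17]]; det S = 11520/1513
solve [mL_A; mL_B] = S·[w00; w01] and [mR_A; mR_B] = S·[w10; w11]:
  w00 = 1/2, w01 = -1/2, w10 = -1, w11 = 1/2

1/2 -1/2 -1 1/2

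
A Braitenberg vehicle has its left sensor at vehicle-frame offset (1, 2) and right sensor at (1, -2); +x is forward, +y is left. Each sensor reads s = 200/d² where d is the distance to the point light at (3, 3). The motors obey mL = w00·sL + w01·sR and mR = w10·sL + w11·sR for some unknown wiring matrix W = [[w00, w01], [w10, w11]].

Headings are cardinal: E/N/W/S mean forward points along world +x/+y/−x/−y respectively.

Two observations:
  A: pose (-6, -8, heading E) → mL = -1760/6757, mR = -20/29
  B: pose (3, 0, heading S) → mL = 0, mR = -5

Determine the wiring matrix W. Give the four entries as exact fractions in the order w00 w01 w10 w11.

obs A: pose=(-6,-8,E) → sL=40/29, sR=200/233, mL=-1760/6757, mR=-20/29
obs B: pose=(3,0,S) → sL=10, sR=10, mL=0, mR=-5
sensor matrix S = [[40/29, 200/233], [10, 10]]; det S = 35200/6757
solve [mL_A; mL_B] = S·[w00; w01] and [mR_A; mR_B] = S·[w10; w11]:
  w00 = -1/2, w01 = 1/2, w10 = -1/2, w11 = 0

-1/2 1/2 -1/2 0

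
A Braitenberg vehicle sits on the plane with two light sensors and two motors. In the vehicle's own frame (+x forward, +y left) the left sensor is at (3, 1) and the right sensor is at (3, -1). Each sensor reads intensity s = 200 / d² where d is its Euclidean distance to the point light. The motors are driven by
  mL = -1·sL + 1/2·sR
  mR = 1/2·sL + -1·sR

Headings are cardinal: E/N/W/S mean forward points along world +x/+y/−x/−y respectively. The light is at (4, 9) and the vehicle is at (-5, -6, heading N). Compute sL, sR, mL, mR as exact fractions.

50/61 25/26 -1075/3172 -875/1586

left sensor world pos  = (-6, -3); dL² = 244
right sensor world pos = (-4, -3); dR² = 208
sL = 200/244 = 50/61
sR = 200/208 = 25/26
mL = -1·sL + 1/2·sR = -1075/3172
mR = 1/2·sL + -1·sR = -875/1586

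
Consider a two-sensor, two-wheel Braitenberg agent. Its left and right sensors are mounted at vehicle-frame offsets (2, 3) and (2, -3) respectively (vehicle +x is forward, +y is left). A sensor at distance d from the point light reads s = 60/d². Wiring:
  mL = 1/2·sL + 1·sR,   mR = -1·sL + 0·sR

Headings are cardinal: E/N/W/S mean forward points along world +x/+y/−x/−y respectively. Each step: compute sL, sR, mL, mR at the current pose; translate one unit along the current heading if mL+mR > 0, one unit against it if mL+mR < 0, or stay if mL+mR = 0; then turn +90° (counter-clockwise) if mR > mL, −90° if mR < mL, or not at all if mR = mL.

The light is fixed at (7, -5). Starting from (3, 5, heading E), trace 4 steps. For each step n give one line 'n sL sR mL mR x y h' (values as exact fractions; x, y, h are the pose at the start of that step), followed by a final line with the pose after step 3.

n=0: pose=(3,5,E); sL=60/173, sR=60/53; mL=11970/9169, mR=-60/173; mL+mR=8790/9169 → advance +1; mR−mL=-15150/9169 → turn -1·90°
n=1: pose=(4,5,S); sL=15/16, sR=3/5; mL=171/160, mR=-15/16; mL+mR=21/160 → advance +1; mR−mL=-321/160 → turn -1·90°
n=2: pose=(4,4,W); sL=60/61, sR=60/169; mL=8730/10309, mR=-60/61; mL+mR=-1410/10309 → advance -1; mR−mL=-18870/10309 → turn -1·90°
n=3: pose=(5,4,N); sL=30/73, sR=30/61; mL=3105/4453, mR=-30/73; mL+mR=1275/4453 → advance +1; mR−mL=-4935/4453 → turn -1·90°

0 60/173 60/53 11970/9169 -60/173 3 5 E
1 15/16 3/5 171/160 -15/16 4 5 S
2 60/61 60/169 8730/10309 -60/61 4 4 W
3 30/73 30/61 3105/4453 -30/73 5 4 N
final 5 5 E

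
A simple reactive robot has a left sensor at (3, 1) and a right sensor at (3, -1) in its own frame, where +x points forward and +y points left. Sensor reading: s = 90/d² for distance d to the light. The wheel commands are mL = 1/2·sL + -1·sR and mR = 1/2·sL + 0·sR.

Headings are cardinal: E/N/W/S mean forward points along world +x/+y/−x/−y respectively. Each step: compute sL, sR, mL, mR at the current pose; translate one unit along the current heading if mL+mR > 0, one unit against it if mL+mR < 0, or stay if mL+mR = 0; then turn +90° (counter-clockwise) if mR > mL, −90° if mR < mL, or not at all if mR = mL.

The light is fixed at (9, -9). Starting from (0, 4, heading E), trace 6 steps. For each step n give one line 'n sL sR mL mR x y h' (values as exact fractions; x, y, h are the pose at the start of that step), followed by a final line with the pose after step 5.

0 45/116 1/2 -71/232 45/232 0 4 E
1 90/377 90/337 -18765/127049 45/377 -1 4 N
2 9/29 45/169 -1089/9802 9/58 -1 3 W
3 90/181 2/5 -137/905 45/181 -2 3 S
4 45/104 45/82 -2835/8528 45/208 -2 2 E
5 18/73 90/317 -3717/23141 9/73 -3 2 N
final -3 1 W

n=0: pose=(0,4,E); sL=45/116, sR=1/2; mL=-71/232, mR=45/232; mL+mR=-13/116 → advance -1; mR−mL=1/2 → turn +1·90°
n=1: pose=(-1,4,N); sL=90/377, sR=90/337; mL=-18765/127049, mR=45/377; mL+mR=-3600/127049 → advance -1; mR−mL=90/337 → turn +1·90°
n=2: pose=(-1,3,W); sL=9/29, sR=45/169; mL=-1089/9802, mR=9/58; mL+mR=216/4901 → advance +1; mR−mL=45/169 → turn +1·90°
n=3: pose=(-2,3,S); sL=90/181, sR=2/5; mL=-137/905, mR=45/181; mL+mR=88/905 → advance +1; mR−mL=2/5 → turn +1·90°
n=4: pose=(-2,2,E); sL=45/104, sR=45/82; mL=-2835/8528, mR=45/208; mL+mR=-495/4264 → advance -1; mR−mL=45/82 → turn +1·90°
n=5: pose=(-3,2,N); sL=18/73, sR=90/317; mL=-3717/23141, mR=9/73; mL+mR=-864/23141 → advance -1; mR−mL=90/317 → turn +1·90°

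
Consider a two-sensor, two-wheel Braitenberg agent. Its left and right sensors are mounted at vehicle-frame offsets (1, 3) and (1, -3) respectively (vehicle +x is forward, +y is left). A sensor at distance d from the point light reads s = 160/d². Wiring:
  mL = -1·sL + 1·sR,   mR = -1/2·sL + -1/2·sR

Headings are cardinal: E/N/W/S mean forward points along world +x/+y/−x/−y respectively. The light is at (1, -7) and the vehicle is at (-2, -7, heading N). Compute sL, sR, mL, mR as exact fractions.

160/37 160 5760/37 -3040/37

left sensor world pos  = (-5, -6); dL² = 37
right sensor world pos = (1, -6); dR² = 1
sL = 160/37 = 160/37
sR = 160/1 = 160
mL = -1·sL + 1·sR = 5760/37
mR = -1/2·sL + -1/2·sR = -3040/37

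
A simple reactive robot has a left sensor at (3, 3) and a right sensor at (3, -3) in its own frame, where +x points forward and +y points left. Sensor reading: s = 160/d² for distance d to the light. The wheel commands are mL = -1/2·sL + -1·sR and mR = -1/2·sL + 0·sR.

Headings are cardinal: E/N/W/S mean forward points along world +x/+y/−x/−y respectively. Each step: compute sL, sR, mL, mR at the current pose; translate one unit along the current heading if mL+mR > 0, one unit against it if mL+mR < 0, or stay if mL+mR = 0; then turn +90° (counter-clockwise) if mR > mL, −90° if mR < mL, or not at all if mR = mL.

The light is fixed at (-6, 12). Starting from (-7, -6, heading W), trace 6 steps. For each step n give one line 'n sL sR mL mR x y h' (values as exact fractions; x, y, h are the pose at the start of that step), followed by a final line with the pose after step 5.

n=0: pose=(-7,-6,W); sL=160/457, sR=160/241; mL=-92400/110137, mR=-80/457; mL+mR=-111680/110137 → advance -1; mR−mL=160/241 → turn +1·90°
n=1: pose=(-6,-6,S); sL=16/45, sR=16/45; mL=-8/15, mR=-8/45; mL+mR=-32/45 → advance -1; mR−mL=16/45 → turn +1·90°
n=2: pose=(-6,-5,E); sL=32/41, sR=160/409; mL=-13104/16769, mR=-16/41; mL+mR=-19648/16769 → advance -1; mR−mL=160/409 → turn +1·90°
n=3: pose=(-7,-5,N); sL=40/53, sR=4/5; mL=-312/265, mR=-20/53; mL+mR=-412/265 → advance -1; mR−mL=4/5 → turn +1·90°
n=4: pose=(-7,-6,W); sL=160/457, sR=160/241; mL=-92400/110137, mR=-80/457; mL+mR=-111680/110137 → advance -1; mR−mL=160/241 → turn +1·90°
n=5: pose=(-6,-6,S); sL=16/45, sR=16/45; mL=-8/15, mR=-8/45; mL+mR=-32/45 → advance -1; mR−mL=16/45 → turn +1·90°

0 160/457 160/241 -92400/110137 -80/457 -7 -6 W
1 16/45 16/45 -8/15 -8/45 -6 -6 S
2 32/41 160/409 -13104/16769 -16/41 -6 -5 E
3 40/53 4/5 -312/265 -20/53 -7 -5 N
4 160/457 160/241 -92400/110137 -80/457 -7 -6 W
5 16/45 16/45 -8/15 -8/45 -6 -6 S
final -6 -5 E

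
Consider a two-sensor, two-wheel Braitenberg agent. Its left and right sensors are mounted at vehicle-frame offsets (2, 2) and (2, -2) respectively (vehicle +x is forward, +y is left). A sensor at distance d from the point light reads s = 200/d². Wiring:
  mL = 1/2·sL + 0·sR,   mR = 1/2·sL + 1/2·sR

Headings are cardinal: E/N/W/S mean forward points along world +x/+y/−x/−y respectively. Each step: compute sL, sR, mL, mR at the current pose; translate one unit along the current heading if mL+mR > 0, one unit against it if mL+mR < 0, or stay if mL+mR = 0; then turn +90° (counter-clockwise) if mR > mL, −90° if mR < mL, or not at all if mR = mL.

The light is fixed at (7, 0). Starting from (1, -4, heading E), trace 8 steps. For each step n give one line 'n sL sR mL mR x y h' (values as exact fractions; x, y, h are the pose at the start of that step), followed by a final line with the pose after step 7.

0 10 50/13 5 90/13 1 -4 E
1 200/53 200/13 100/53 6600/689 2 -4 N
2 100/37 4 50/37 124/37 2 -3 W
3 200/41 200/89 100/41 13000/3649 1 -3 S
4 10 50/13 5 90/13 1 -4 E
5 200/53 200/13 100/53 6600/689 2 -4 N
6 100/37 4 50/37 124/37 2 -3 W
7 200/41 200/89 100/41 13000/3649 1 -3 S
final 1 -4 E

n=0: pose=(1,-4,E); sL=10, sR=50/13; mL=5, mR=90/13; mL+mR=155/13 → advance +1; mR−mL=25/13 → turn +1·90°
n=1: pose=(2,-4,N); sL=200/53, sR=200/13; mL=100/53, mR=6600/689; mL+mR=7900/689 → advance +1; mR−mL=100/13 → turn +1·90°
n=2: pose=(2,-3,W); sL=100/37, sR=4; mL=50/37, mR=124/37; mL+mR=174/37 → advance +1; mR−mL=2 → turn +1·90°
n=3: pose=(1,-3,S); sL=200/41, sR=200/89; mL=100/41, mR=13000/3649; mL+mR=21900/3649 → advance +1; mR−mL=100/89 → turn +1·90°
n=4: pose=(1,-4,E); sL=10, sR=50/13; mL=5, mR=90/13; mL+mR=155/13 → advance +1; mR−mL=25/13 → turn +1·90°
n=5: pose=(2,-4,N); sL=200/53, sR=200/13; mL=100/53, mR=6600/689; mL+mR=7900/689 → advance +1; mR−mL=100/13 → turn +1·90°
n=6: pose=(2,-3,W); sL=100/37, sR=4; mL=50/37, mR=124/37; mL+mR=174/37 → advance +1; mR−mL=2 → turn +1·90°
n=7: pose=(1,-3,S); sL=200/41, sR=200/89; mL=100/41, mR=13000/3649; mL+mR=21900/3649 → advance +1; mR−mL=100/89 → turn +1·90°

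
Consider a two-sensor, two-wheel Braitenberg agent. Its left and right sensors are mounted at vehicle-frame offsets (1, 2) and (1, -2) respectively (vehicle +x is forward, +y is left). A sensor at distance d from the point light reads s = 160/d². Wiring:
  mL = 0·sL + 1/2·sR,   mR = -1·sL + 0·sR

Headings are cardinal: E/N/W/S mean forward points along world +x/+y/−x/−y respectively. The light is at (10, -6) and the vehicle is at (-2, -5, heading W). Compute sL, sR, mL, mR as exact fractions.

16/17 80/89 40/89 -16/17

left sensor world pos  = (-3, -7); dL² = 170
right sensor world pos = (-3, -3); dR² = 178
sL = 160/170 = 16/17
sR = 160/178 = 80/89
mL = 0·sL + 1/2·sR = 40/89
mR = -1·sL + 0·sR = -16/17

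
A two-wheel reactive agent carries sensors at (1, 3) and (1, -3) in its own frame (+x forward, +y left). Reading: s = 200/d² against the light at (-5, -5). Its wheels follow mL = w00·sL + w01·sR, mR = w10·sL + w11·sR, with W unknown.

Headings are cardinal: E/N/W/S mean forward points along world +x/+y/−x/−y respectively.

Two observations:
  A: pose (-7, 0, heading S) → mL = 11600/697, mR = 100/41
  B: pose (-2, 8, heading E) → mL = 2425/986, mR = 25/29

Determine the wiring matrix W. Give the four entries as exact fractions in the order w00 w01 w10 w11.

obs A: pose=(-7,0,S) → sL=200/17, sR=200/41, mL=11600/697, mR=100/41
obs B: pose=(-2,8,E) → sL=25/34, sR=50/29, mL=2425/986, mR=25/29
sensor matrix S = [[200/17, 200/41], [25/34, 50/29]]; det S = 337500/20213
solve [mL_A; mL_B] = S·[w00; w01] and [mR_A; mR_B] = S·[w10; w11]:
  w00 = 1, w01 = 1, w10 = 0, w11 = 1/2

1 1 0 1/2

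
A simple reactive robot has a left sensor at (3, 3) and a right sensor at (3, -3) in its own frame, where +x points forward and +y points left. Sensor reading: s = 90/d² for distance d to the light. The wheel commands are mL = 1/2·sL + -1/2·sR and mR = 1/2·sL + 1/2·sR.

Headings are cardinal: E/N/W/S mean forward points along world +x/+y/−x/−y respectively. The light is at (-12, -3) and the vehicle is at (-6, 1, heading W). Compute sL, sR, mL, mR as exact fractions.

9 45/29 108/29 153/29

left sensor world pos  = (-9, -2); dL² = 10
right sensor world pos = (-9, 4); dR² = 58
sL = 90/10 = 9
sR = 90/58 = 45/29
mL = 1/2·sL + -1/2·sR = 108/29
mR = 1/2·sL + 1/2·sR = 153/29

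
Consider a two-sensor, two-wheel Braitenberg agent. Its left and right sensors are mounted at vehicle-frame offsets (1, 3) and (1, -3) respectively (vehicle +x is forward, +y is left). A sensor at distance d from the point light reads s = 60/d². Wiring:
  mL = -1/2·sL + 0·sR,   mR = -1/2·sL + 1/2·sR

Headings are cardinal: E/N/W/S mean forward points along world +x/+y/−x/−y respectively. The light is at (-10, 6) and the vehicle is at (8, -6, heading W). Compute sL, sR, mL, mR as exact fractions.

left sensor world pos  = (7, -9); dL² = 514
right sensor world pos = (7, -3); dR² = 370
sL = 60/514 = 30/257
sR = 60/370 = 6/37
mL = -1/2·sL + 0·sR = -15/257
mR = -1/2·sL + 1/2·sR = 216/9509

30/257 6/37 -15/257 216/9509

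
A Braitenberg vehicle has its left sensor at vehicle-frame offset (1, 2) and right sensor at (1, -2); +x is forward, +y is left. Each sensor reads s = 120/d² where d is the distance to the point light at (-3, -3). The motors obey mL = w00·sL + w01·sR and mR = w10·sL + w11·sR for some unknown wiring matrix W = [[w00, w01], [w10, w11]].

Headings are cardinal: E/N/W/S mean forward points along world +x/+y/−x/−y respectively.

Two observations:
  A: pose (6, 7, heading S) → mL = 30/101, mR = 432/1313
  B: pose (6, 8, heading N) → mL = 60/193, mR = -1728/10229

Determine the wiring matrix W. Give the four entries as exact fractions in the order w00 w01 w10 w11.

obs A: pose=(6,7,S) → sL=60/101, sR=12/13, mL=30/101, mR=432/1313
obs B: pose=(6,8,N) → sL=120/193, sR=24/53, mL=60/193, mR=-1728/10229
sensor matrix S = [[60/101, 12/13], [120/193, 24/53]]; det S = -4095360/13430677
solve [mL_A; mL_B] = S·[w00; w01] and [mR_A; mR_B] = S·[w10; w11]:
  w00 = 1/2, w01 = 0, w10 = -1, w11 = 1

1/2 0 -1 1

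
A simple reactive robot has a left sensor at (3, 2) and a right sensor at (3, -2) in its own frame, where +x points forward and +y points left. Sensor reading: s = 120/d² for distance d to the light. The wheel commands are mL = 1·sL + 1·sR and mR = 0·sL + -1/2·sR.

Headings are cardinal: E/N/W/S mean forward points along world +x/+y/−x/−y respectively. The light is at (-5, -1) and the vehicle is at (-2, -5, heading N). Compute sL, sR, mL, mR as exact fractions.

60 60/13 840/13 -30/13

left sensor world pos  = (-4, -2); dL² = 2
right sensor world pos = (0, -2); dR² = 26
sL = 120/2 = 60
sR = 120/26 = 60/13
mL = 1·sL + 1·sR = 840/13
mR = 0·sL + -1/2·sR = -30/13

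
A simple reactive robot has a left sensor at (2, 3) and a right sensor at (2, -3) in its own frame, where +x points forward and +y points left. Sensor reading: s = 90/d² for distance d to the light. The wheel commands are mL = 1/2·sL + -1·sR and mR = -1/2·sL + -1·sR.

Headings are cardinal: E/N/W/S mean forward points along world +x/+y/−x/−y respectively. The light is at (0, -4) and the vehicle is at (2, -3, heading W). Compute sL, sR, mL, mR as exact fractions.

left sensor world pos  = (0, -6); dL² = 4
right sensor world pos = (0, 0); dR² = 16
sL = 90/4 = 45/2
sR = 90/16 = 45/8
mL = 1/2·sL + -1·sR = 45/8
mR = -1/2·sL + -1·sR = -135/8

45/2 45/8 45/8 -135/8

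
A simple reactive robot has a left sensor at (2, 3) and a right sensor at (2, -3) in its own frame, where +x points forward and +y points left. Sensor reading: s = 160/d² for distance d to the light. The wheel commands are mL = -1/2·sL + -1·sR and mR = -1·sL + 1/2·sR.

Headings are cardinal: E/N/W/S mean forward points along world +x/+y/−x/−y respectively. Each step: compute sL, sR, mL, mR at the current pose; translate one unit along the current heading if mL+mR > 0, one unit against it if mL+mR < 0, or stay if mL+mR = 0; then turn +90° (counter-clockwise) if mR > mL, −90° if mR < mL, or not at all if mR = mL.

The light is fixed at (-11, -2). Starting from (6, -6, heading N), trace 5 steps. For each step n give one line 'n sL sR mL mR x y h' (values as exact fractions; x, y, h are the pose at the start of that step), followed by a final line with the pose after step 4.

0 4/5 40/101 -402/505 -304/505 6 -6 N
1 160/289 160/229 -64560/66181 -13520/66181 6 -7 W
2 16/49 80/137 -5016/6713 -232/6713 7 -7 S
3 160/401 160/449 -100080/180049 -39760/180049 7 -6 E
4 4/5 40/101 -402/505 -304/505 6 -6 N
final 6 -7 W

n=0: pose=(6,-6,N); sL=4/5, sR=40/101; mL=-402/505, mR=-304/505; mL+mR=-706/505 → advance -1; mR−mL=98/505 → turn +1·90°
n=1: pose=(6,-7,W); sL=160/289, sR=160/229; mL=-64560/66181, mR=-13520/66181; mL+mR=-78080/66181 → advance -1; mR−mL=51040/66181 → turn +1·90°
n=2: pose=(7,-7,S); sL=16/49, sR=80/137; mL=-5016/6713, mR=-232/6713; mL+mR=-5248/6713 → advance -1; mR−mL=4784/6713 → turn +1·90°
n=3: pose=(7,-6,E); sL=160/401, sR=160/449; mL=-100080/180049, mR=-39760/180049; mL+mR=-139840/180049 → advance -1; mR−mL=60320/180049 → turn +1·90°
n=4: pose=(6,-6,N); sL=4/5, sR=40/101; mL=-402/505, mR=-304/505; mL+mR=-706/505 → advance -1; mR−mL=98/505 → turn +1·90°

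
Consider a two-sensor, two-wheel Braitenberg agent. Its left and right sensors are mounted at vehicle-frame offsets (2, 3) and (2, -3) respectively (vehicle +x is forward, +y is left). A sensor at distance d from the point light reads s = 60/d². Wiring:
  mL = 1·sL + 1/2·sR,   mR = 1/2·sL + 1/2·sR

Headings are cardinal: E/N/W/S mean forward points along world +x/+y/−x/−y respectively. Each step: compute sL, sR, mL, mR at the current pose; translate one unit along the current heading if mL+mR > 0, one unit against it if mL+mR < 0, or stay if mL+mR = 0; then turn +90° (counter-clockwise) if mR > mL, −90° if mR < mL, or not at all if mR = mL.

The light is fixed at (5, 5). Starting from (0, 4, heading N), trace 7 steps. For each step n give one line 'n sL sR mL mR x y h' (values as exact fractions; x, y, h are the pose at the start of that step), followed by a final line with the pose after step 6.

0 12/13 12 90/13 84/13 0 4 N
1 10/3 10/3 5 10/3 0 5 E
2 12 60/53 666/53 348/53 1 5 S
3 15/13 3/2 99/52 69/52 1 4 W
4 12/13 12 90/13 84/13 0 4 N
5 10/3 10/3 5 10/3 0 5 E
6 12 60/53 666/53 348/53 1 5 S
final 1 4 W

n=0: pose=(0,4,N); sL=12/13, sR=12; mL=90/13, mR=84/13; mL+mR=174/13 → advance +1; mR−mL=-6/13 → turn -1·90°
n=1: pose=(0,5,E); sL=10/3, sR=10/3; mL=5, mR=10/3; mL+mR=25/3 → advance +1; mR−mL=-5/3 → turn -1·90°
n=2: pose=(1,5,S); sL=12, sR=60/53; mL=666/53, mR=348/53; mL+mR=1014/53 → advance +1; mR−mL=-6 → turn -1·90°
n=3: pose=(1,4,W); sL=15/13, sR=3/2; mL=99/52, mR=69/52; mL+mR=42/13 → advance +1; mR−mL=-15/26 → turn -1·90°
n=4: pose=(0,4,N); sL=12/13, sR=12; mL=90/13, mR=84/13; mL+mR=174/13 → advance +1; mR−mL=-6/13 → turn -1·90°
n=5: pose=(0,5,E); sL=10/3, sR=10/3; mL=5, mR=10/3; mL+mR=25/3 → advance +1; mR−mL=-5/3 → turn -1·90°
n=6: pose=(1,5,S); sL=12, sR=60/53; mL=666/53, mR=348/53; mL+mR=1014/53 → advance +1; mR−mL=-6 → turn -1·90°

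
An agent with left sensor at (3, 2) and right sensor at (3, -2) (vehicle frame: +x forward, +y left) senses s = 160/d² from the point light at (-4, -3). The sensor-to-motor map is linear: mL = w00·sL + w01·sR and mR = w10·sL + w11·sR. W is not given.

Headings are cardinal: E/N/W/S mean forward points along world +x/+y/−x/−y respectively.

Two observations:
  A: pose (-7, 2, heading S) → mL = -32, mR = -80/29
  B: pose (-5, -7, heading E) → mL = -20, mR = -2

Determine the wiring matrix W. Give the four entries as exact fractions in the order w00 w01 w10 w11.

-1 0 0 -1/2

obs A: pose=(-7,2,S) → sL=32, sR=160/29, mL=-32, mR=-80/29
obs B: pose=(-5,-7,E) → sL=20, sR=4, mL=-20, mR=-2
sensor matrix S = [[32, 160/29], [20, 4]]; det S = 512/29
solve [mL_A; mL_B] = S·[w00; w01] and [mR_A; mR_B] = S·[w10; w11]:
  w00 = -1, w01 = 0, w10 = 0, w11 = -1/2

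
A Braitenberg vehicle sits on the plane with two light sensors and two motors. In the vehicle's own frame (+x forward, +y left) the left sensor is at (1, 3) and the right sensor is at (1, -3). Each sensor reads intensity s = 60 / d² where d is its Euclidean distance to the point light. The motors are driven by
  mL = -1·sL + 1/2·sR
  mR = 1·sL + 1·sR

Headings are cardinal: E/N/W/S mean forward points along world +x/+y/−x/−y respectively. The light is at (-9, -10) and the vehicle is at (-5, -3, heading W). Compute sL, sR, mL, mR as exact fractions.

left sensor world pos  = (-6, -6); dL² = 25
right sensor world pos = (-6, 0); dR² = 109
sL = 60/25 = 12/5
sR = 60/109 = 60/109
mL = -1·sL + 1/2·sR = -1158/545
mR = 1·sL + 1·sR = 1608/545

12/5 60/109 -1158/545 1608/545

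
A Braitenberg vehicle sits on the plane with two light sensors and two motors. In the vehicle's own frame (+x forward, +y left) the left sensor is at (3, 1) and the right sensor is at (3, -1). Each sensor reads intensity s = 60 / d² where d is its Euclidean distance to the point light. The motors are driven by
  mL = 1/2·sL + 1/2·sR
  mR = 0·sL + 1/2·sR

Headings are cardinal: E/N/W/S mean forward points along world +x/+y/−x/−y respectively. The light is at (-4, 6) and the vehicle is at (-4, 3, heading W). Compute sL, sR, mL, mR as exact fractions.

left sensor world pos  = (-7, 2); dL² = 25
right sensor world pos = (-7, 4); dR² = 13
sL = 60/25 = 12/5
sR = 60/13 = 60/13
mL = 1/2·sL + 1/2·sR = 228/65
mR = 0·sL + 1/2·sR = 30/13

12/5 60/13 228/65 30/13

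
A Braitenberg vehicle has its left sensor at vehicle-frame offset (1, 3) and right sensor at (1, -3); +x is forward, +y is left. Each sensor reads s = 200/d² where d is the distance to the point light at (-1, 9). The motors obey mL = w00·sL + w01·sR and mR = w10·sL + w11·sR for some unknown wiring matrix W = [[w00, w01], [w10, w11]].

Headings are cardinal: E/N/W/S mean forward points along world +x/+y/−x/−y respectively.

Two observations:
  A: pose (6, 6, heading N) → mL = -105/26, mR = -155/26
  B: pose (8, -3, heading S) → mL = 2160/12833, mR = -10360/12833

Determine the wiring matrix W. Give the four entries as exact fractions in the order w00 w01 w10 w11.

obs A: pose=(6,6,N) → sL=10, sR=25/13, mL=-105/26, mR=-155/26
obs B: pose=(8,-3,S) → sL=200/313, sR=40/41, mL=2160/12833, mR=-10360/12833
sensor matrix S = [[10, 25/13], [200/313, 40/41]]; det S = 1422600/166829
solve [mL_A; mL_B] = S·[w00; w01] and [mR_A; mR_B] = S·[w10; w11]:
  w00 = -1/2, w01 = 1/2, w10 = -1/2, w11 = -1/2

-1/2 1/2 -1/2 -1/2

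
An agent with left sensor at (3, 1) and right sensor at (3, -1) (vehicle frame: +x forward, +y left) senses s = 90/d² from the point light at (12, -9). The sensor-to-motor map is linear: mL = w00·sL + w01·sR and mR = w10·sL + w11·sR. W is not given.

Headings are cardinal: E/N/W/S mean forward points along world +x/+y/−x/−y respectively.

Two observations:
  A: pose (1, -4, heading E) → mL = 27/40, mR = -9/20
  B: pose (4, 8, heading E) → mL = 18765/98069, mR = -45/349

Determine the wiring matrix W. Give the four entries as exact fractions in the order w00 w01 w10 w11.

-1/2 1 -1/2 0

obs A: pose=(1,-4,E) → sL=9/10, sR=9/8, mL=27/40, mR=-9/20
obs B: pose=(4,8,E) → sL=90/349, sR=90/281, mL=18765/98069, mR=-45/349
sensor matrix S = [[9/10, 9/8], [90/349, 90/281]]; det S = -729/392276
solve [mL_A; mL_B] = S·[w00; w01] and [mR_A; mR_B] = S·[w10; w11]:
  w00 = -1/2, w01 = 1, w10 = -1/2, w11 = 0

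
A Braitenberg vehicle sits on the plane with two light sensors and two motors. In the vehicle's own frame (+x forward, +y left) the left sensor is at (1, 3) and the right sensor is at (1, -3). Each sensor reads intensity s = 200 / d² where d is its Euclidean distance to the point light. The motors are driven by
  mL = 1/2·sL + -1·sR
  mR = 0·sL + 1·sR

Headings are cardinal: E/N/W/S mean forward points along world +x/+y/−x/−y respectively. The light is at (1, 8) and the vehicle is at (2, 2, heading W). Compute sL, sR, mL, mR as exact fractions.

left sensor world pos  = (1, -1); dL² = 81
right sensor world pos = (1, 5); dR² = 9
sL = 200/81 = 200/81
sR = 200/9 = 200/9
mL = 1/2·sL + -1·sR = -1700/81
mR = 0·sL + 1·sR = 200/9

200/81 200/9 -1700/81 200/9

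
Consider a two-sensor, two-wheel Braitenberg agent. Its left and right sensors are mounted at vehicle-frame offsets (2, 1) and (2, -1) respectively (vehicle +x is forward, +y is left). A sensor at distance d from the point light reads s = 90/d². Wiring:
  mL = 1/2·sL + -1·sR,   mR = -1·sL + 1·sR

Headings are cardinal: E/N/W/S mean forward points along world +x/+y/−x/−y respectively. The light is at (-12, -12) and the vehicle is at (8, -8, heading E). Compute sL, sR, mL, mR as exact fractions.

90/509 90/493 -23625/250937 1440/250937

left sensor world pos  = (10, -7); dL² = 509
right sensor world pos = (10, -9); dR² = 493
sL = 90/509 = 90/509
sR = 90/493 = 90/493
mL = 1/2·sL + -1·sR = -23625/250937
mR = -1·sL + 1·sR = 1440/250937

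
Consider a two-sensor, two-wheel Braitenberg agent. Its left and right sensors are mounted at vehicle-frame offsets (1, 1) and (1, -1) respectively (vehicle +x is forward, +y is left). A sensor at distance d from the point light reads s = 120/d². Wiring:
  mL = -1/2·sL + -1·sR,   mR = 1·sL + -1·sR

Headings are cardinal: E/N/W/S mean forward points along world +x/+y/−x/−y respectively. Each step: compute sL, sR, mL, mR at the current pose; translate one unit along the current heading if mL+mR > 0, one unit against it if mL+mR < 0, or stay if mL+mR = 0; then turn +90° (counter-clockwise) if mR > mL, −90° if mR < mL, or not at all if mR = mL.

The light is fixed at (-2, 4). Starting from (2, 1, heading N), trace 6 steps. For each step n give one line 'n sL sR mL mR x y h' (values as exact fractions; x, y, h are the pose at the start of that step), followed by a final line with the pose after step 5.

0 120/13 120/29 -3300/377 1920/377 2 1 N
1 60/17 20/3 -430/51 -160/51 2 0 W
2 120/61 120/41 -9780/2501 -2400/2501 3 0 S
3 3 30/13 -99/26 9/13 3 1 E
4 120/13 120/29 -3300/377 1920/377 2 1 N
5 60/17 20/3 -430/51 -160/51 2 0 W
final 3 0 S

n=0: pose=(2,1,N); sL=120/13, sR=120/29; mL=-3300/377, mR=1920/377; mL+mR=-1380/377 → advance -1; mR−mL=180/13 → turn +1·90°
n=1: pose=(2,0,W); sL=60/17, sR=20/3; mL=-430/51, mR=-160/51; mL+mR=-590/51 → advance -1; mR−mL=90/17 → turn +1·90°
n=2: pose=(3,0,S); sL=120/61, sR=120/41; mL=-9780/2501, mR=-2400/2501; mL+mR=-12180/2501 → advance -1; mR−mL=180/61 → turn +1·90°
n=3: pose=(3,1,E); sL=3, sR=30/13; mL=-99/26, mR=9/13; mL+mR=-81/26 → advance -1; mR−mL=9/2 → turn +1·90°
n=4: pose=(2,1,N); sL=120/13, sR=120/29; mL=-3300/377, mR=1920/377; mL+mR=-1380/377 → advance -1; mR−mL=180/13 → turn +1·90°
n=5: pose=(2,0,W); sL=60/17, sR=20/3; mL=-430/51, mR=-160/51; mL+mR=-590/51 → advance -1; mR−mL=90/17 → turn +1·90°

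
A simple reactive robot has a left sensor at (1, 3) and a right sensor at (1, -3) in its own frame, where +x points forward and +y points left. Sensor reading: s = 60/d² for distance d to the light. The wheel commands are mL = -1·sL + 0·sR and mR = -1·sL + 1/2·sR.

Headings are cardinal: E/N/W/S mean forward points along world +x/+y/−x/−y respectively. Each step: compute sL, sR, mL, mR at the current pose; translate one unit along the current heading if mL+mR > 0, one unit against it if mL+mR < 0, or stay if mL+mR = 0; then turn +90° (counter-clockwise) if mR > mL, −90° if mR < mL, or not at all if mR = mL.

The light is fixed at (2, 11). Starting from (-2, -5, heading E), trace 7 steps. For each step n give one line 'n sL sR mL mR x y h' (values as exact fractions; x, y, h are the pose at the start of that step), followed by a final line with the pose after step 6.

0 30/89 6/37 -30/89 -843/3293 -2 -5 E
1 60/289 60/229 -60/289 -5070/66181 -3 -5 N
2 15/109 15/58 -15/109 -105/12644 -3 -6 W
3 12/65 60/373 -12/65 -2526/24245 -2 -6 S
4 30/89 6/37 -30/89 -843/3293 -2 -5 E
5 60/289 60/229 -60/289 -5070/66181 -3 -5 N
6 15/109 15/58 -15/109 -105/12644 -3 -6 W
final -2 -6 S

n=0: pose=(-2,-5,E); sL=30/89, sR=6/37; mL=-30/89, mR=-843/3293; mL+mR=-1953/3293 → advance -1; mR−mL=3/37 → turn +1·90°
n=1: pose=(-3,-5,N); sL=60/289, sR=60/229; mL=-60/289, mR=-5070/66181; mL+mR=-18810/66181 → advance -1; mR−mL=30/229 → turn +1·90°
n=2: pose=(-3,-6,W); sL=15/109, sR=15/58; mL=-15/109, mR=-105/12644; mL+mR=-1845/12644 → advance -1; mR−mL=15/116 → turn +1·90°
n=3: pose=(-2,-6,S); sL=12/65, sR=60/373; mL=-12/65, mR=-2526/24245; mL+mR=-7002/24245 → advance -1; mR−mL=30/373 → turn +1·90°
n=4: pose=(-2,-5,E); sL=30/89, sR=6/37; mL=-30/89, mR=-843/3293; mL+mR=-1953/3293 → advance -1; mR−mL=3/37 → turn +1·90°
n=5: pose=(-3,-5,N); sL=60/289, sR=60/229; mL=-60/289, mR=-5070/66181; mL+mR=-18810/66181 → advance -1; mR−mL=30/229 → turn +1·90°
n=6: pose=(-3,-6,W); sL=15/109, sR=15/58; mL=-15/109, mR=-105/12644; mL+mR=-1845/12644 → advance -1; mR−mL=15/116 → turn +1·90°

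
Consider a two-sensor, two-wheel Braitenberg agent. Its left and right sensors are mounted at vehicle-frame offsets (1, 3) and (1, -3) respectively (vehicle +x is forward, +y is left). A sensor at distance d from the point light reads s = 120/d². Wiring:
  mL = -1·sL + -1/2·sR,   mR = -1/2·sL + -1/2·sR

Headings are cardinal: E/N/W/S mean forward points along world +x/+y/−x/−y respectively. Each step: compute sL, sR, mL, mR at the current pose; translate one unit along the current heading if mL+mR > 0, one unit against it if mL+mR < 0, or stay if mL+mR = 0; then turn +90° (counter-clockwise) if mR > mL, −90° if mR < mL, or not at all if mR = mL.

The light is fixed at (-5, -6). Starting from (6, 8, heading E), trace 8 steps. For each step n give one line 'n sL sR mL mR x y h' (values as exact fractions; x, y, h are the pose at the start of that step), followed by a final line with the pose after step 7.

n=0: pose=(6,8,E); sL=120/433, sR=24/53; mL=-11556/22949, mR=-8376/22949; mL+mR=-19932/22949 → advance -1; mR−mL=60/433 → turn +1·90°
n=1: pose=(5,8,N); sL=60/137, sR=60/197; mL=-15930/26989, mR=-10020/26989; mL+mR=-25950/26989 → advance -1; mR−mL=30/137 → turn +1·90°
n=2: pose=(5,7,W); sL=120/181, sR=120/337; mL=-51300/60997, mR=-31080/60997; mL+mR=-82380/60997 → advance -1; mR−mL=60/181 → turn +1·90°
n=3: pose=(6,7,S); sL=6/17, sR=15/26; mL=-567/884, mR=-411/884; mL+mR=-489/442 → advance -1; mR−mL=3/17 → turn +1·90°
n=4: pose=(6,8,E); sL=120/433, sR=24/53; mL=-11556/22949, mR=-8376/22949; mL+mR=-19932/22949 → advance -1; mR−mL=60/433 → turn +1·90°
n=5: pose=(5,8,N); sL=60/137, sR=60/197; mL=-15930/26989, mR=-10020/26989; mL+mR=-25950/26989 → advance -1; mR−mL=30/137 → turn +1·90°
n=6: pose=(5,7,W); sL=120/181, sR=120/337; mL=-51300/60997, mR=-31080/60997; mL+mR=-82380/60997 → advance -1; mR−mL=60/181 → turn +1·90°
n=7: pose=(6,7,S); sL=6/17, sR=15/26; mL=-567/884, mR=-411/884; mL+mR=-489/442 → advance -1; mR−mL=3/17 → turn +1·90°

0 120/433 24/53 -11556/22949 -8376/22949 6 8 E
1 60/137 60/197 -15930/26989 -10020/26989 5 8 N
2 120/181 120/337 -51300/60997 -31080/60997 5 7 W
3 6/17 15/26 -567/884 -411/884 6 7 S
4 120/433 24/53 -11556/22949 -8376/22949 6 8 E
5 60/137 60/197 -15930/26989 -10020/26989 5 8 N
6 120/181 120/337 -51300/60997 -31080/60997 5 7 W
7 6/17 15/26 -567/884 -411/884 6 7 S
final 6 8 E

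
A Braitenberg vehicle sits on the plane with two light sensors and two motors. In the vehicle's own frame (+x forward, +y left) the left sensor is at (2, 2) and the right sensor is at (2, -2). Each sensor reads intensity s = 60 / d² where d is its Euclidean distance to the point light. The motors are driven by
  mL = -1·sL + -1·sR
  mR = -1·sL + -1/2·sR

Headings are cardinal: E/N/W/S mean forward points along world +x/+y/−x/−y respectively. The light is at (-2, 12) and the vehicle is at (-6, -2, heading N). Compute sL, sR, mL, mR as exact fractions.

1/3 15/37 -82/111 -119/222

left sensor world pos  = (-8, 0); dL² = 180
right sensor world pos = (-4, 0); dR² = 148
sL = 60/180 = 1/3
sR = 60/148 = 15/37
mL = -1·sL + -1·sR = -82/111
mR = -1·sL + -1/2·sR = -119/222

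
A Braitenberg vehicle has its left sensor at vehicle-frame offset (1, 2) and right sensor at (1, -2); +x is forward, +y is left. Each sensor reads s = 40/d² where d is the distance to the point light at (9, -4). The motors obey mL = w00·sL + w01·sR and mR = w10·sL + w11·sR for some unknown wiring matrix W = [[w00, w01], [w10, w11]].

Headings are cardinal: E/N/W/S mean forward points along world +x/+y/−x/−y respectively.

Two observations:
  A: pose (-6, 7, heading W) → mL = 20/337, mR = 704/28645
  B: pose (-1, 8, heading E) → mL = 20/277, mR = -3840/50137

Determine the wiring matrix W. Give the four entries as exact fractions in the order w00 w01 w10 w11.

1/2 0 1 -1

obs A: pose=(-6,7,W) → sL=40/337, sR=8/85, mL=20/337, mR=704/28645
obs B: pose=(-1,8,E) → sL=40/277, sR=40/181, mL=20/277, mR=-3840/50137
sensor matrix S = [[40/337, 8/85], [40/277, 40/181]]; det S = 3630592/287234873
solve [mL_A; mL_B] = S·[w00; w01] and [mR_A; mR_B] = S·[w10; w11]:
  w00 = 1/2, w01 = 0, w10 = 1, w11 = -1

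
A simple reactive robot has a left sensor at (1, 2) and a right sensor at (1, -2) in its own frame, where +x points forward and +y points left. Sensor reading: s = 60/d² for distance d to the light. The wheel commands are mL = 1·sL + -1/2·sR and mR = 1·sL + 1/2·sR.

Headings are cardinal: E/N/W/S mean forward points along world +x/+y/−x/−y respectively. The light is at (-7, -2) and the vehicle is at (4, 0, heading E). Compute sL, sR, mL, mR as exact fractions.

left sensor world pos  = (5, 2); dL² = 160
right sensor world pos = (5, -2); dR² = 144
sL = 60/160 = 3/8
sR = 60/144 = 5/12
mL = 1·sL + -1/2·sR = 1/6
mR = 1·sL + 1/2·sR = 7/12

3/8 5/12 1/6 7/12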